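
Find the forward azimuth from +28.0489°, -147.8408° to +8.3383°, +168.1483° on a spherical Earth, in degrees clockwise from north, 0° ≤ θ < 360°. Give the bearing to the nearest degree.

253°

Δλ = 168.1483 − -147.8408 = 315.9891°; wrapped into (−180°, 180°]: -44.0109°.
θ = atan2( sin Δλ · cos φ₂ , cos φ₁ · sin φ₂ − sin φ₁ · cos φ₂ · cos Δλ )
  = atan2(-0.68745, -0.20663) = -106.729° → normalised to [0°, 360°): 253.271°.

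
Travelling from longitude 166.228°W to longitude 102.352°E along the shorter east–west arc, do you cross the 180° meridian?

Naïve |102.352 − -166.228| = 268.58° > 180°, so the shorter arc goes the other way round — across 180°.
Signed shortest Δλ = ((102.352 − -166.228 + 180) mod 360) − 180 = -91.42°.
Going west by 91.42° from -166.228° passes through 180° before reaching +102.352°.

Yes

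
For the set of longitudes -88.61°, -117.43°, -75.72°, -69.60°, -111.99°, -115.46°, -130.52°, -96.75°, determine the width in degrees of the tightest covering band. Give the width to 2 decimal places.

Sort the longitudes: -130.52°, -117.43°, -115.46°, -111.99°, -96.75°, -88.61°, -75.72°, -69.60°.
Eastward gaps between consecutive values (wrapping around): 13.09°, 1.97°, 3.47°, 15.24°, 8.14°, 12.89°, 6.12°, 299.08°.
Largest gap = 299.08° ⇒ minimal covering band is its complement: 360° − 299.08° = 60.92°.
Band runs from -130.52° eastward to -69.60°.

60.92°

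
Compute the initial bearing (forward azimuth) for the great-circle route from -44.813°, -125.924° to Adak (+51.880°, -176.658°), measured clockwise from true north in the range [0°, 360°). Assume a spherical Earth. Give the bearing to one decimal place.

330.2°

Δλ = -176.658 − -125.924 = -50.734°.
θ = atan2( sin Δλ · cos φ₂ , cos φ₁ · sin φ₂ − sin φ₁ · cos φ₂ · cos Δλ )
  = atan2(-0.47793, 0.83348) = -29.831° → normalised to [0°, 360°): 330.169°.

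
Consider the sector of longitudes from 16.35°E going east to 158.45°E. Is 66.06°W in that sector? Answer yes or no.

Band width going east from +16.35° to +158.45°: ((158.45 − 16.35) mod 360) = 142.10°.
Offset of -66.06° east of the west edge: ((-66.06 − 16.35) mod 360) = 277.59°.
277.59° > 142.10° ⇒ outside.

No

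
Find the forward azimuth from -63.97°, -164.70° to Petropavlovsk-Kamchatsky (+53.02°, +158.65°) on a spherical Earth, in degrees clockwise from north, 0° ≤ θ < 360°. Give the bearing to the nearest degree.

Δλ = 158.65 − -164.70 = 323.35°; wrapped into (−180°, 180°]: -36.65°.
θ = atan2( sin Δλ · cos φ₂ , cos φ₁ · sin φ₂ − sin φ₁ · cos φ₂ · cos Δλ )
  = atan2(-0.35907, 0.78422) = -24.602° → normalised to [0°, 360°): 335.398°.

335°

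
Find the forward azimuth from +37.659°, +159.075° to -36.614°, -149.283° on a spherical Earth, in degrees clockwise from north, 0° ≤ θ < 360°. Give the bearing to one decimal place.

141.0°

Δλ = -149.283 − 159.075 = -308.358°; wrapped into (−180°, 180°]: 51.642°.
θ = atan2( sin Δλ · cos φ₂ , cos φ₁ · sin φ₂ − sin φ₁ · cos φ₂ · cos Δλ )
  = atan2(0.62941, -0.77649) = 140.972° → normalised to [0°, 360°): 140.972°.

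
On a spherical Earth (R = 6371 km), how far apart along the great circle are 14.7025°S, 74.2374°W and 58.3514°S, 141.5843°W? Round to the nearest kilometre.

Δλ = -141.5843 − -74.2374 = -67.3469°.
Δφ = -58.3514 − -14.7025 = -43.6489°.
a = sin²(Δφ/2) + cos φ₁ · cos φ₂ · sin²(Δλ/2) = 0.294235.
c = 2·atan2(√a, √(1−a)) = 1.14666 rad → d = 6371·c ≈ 7305.40 km.

7305 km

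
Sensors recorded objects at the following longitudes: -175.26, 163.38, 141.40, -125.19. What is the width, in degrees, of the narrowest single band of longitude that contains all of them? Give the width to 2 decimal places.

93.41°

Sort the longitudes: -175.26°, -125.19°, +141.40°, +163.38°.
Eastward gaps between consecutive values (wrapping around): 50.07°, 266.59°, 21.98°, 21.36°.
Largest gap = 266.59° ⇒ minimal covering band is its complement: 360° − 266.59° = 93.41°.
Band runs from +141.40° eastward to -125.19°, crossing the antimeridian.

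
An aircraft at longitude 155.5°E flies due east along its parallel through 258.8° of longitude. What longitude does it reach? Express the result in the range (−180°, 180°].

Start at +155.5°; shift +258.8° → +414.3°.
+414.3° lies outside (−180°, 180°]; subtract 360° → +54.3°.

54.3°E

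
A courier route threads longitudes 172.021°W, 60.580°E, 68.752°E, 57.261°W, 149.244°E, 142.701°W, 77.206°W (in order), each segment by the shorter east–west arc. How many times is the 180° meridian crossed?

Leg 1: -172.021° → +60.580°, shortest Δλ = -127.399° (west) — crosses 180°.
Leg 2: +60.580° → +68.752°, shortest Δλ = 8.172° (east) — does not cross 180°.
Leg 3: +68.752° → -57.261°, shortest Δλ = -126.013° (west) — does not cross 180°.
Leg 4: -57.261° → +149.244°, shortest Δλ = -153.495° (west) — crosses 180°.
Leg 5: +149.244° → -142.701°, shortest Δλ = 68.055° (east) — crosses 180°.
Leg 6: -142.701° → -77.206°, shortest Δλ = 65.495° (east) — does not cross 180°.
Total crossings: 3.

3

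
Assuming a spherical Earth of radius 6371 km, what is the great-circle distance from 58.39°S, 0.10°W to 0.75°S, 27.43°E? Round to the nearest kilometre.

Δλ = 27.43 − -0.10 = 27.53°.
Δφ = -0.75 − -58.39 = 57.64°.
a = sin²(Δφ/2) + cos φ₁ · cos φ₂ · sin²(Δλ/2) = 0.262053.
c = 2·atan2(√a, √(1−a)) = 1.07482 rad → d = 6371·c ≈ 6847.65 km.

6848 km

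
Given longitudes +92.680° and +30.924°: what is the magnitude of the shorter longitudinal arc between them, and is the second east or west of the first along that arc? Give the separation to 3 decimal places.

61.756° west

Raw difference: 30.924 − 92.680 = -61.756°.
Normalise into (−180°, 180°]: -61.756° stays -61.756°.
Negative ⇒ the second point lies to the west; separation 61.756°.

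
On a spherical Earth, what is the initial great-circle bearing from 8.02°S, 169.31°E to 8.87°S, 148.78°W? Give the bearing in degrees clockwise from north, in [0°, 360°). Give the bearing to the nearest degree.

Δλ = -148.78 − 169.31 = -318.09°; wrapped into (−180°, 180°]: 41.91°.
θ = atan2( sin Δλ · cos φ₂ , cos φ₁ · sin φ₂ − sin φ₁ · cos φ₂ · cos Δλ )
  = atan2(0.65997, -0.05010) = 94.341° → normalised to [0°, 360°): 94.341°.

94°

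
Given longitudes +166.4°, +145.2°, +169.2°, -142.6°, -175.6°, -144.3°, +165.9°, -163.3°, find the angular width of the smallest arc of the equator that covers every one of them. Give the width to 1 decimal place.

72.2°

Sort the longitudes: -175.6°, -163.3°, -144.3°, -142.6°, +145.2°, +165.9°, +166.4°, +169.2°.
Eastward gaps between consecutive values (wrapping around): 12.3°, 19.0°, 1.7°, 287.8°, 20.7°, 0.5°, 2.8°, 15.2°.
Largest gap = 287.8° ⇒ minimal covering band is its complement: 360° − 287.8° = 72.2°.
Band runs from +145.2° eastward to -142.6°, crossing the antimeridian.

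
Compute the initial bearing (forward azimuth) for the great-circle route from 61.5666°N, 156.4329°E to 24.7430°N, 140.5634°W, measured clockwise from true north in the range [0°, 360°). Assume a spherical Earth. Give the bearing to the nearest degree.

Δλ = -140.5634 − 156.4329 = -296.9963°; wrapped into (−180°, 180°]: 63.0037°.
θ = atan2( sin Δλ · cos φ₂ , cos φ₁ · sin φ₂ − sin φ₁ · cos φ₂ · cos Δλ )
  = atan2(0.80923, -0.16324) = 101.405° → normalised to [0°, 360°): 101.405°.

101°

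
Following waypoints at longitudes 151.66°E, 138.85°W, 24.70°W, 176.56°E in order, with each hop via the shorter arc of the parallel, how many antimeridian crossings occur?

2

Leg 1: +151.66° → -138.85°, shortest Δλ = 69.49° (east) — crosses 180°.
Leg 2: -138.85° → -24.70°, shortest Δλ = 114.15° (east) — does not cross 180°.
Leg 3: -24.70° → +176.56°, shortest Δλ = -158.74° (west) — crosses 180°.
Total crossings: 2.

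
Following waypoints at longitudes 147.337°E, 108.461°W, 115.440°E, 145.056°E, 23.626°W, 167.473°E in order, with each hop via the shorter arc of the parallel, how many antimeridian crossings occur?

3

Leg 1: +147.337° → -108.461°, shortest Δλ = 104.202° (east) — crosses 180°.
Leg 2: -108.461° → +115.440°, shortest Δλ = -136.099° (west) — crosses 180°.
Leg 3: +115.440° → +145.056°, shortest Δλ = 29.616° (east) — does not cross 180°.
Leg 4: +145.056° → -23.626°, shortest Δλ = -168.682° (west) — does not cross 180°.
Leg 5: -23.626° → +167.473°, shortest Δλ = -168.901° (west) — crosses 180°.
Total crossings: 3.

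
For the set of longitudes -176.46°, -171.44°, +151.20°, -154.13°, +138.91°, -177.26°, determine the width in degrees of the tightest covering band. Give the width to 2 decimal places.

Sort the longitudes: -177.26°, -176.46°, -171.44°, -154.13°, +138.91°, +151.20°.
Eastward gaps between consecutive values (wrapping around): 0.80°, 5.02°, 17.31°, 293.04°, 12.29°, 31.54°.
Largest gap = 293.04° ⇒ minimal covering band is its complement: 360° − 293.04° = 66.96°.
Band runs from +138.91° eastward to -154.13°, crossing the antimeridian.

66.96°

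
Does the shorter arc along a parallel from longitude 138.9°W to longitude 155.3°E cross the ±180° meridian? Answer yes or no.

Naïve |155.3 − -138.9| = 294.2° > 180°, so the shorter arc goes the other way round — across 180°.
Signed shortest Δλ = ((155.3 − -138.9 + 180) mod 360) − 180 = -65.8°.
Going west by 65.8° from -138.9° passes through 180° before reaching +155.3°.

Yes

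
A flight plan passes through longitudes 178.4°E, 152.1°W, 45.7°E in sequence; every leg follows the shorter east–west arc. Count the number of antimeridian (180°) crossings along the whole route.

2

Leg 1: +178.4° → -152.1°, shortest Δλ = 29.5° (east) — crosses 180°.
Leg 2: -152.1° → +45.7°, shortest Δλ = -162.2° (west) — crosses 180°.
Total crossings: 2.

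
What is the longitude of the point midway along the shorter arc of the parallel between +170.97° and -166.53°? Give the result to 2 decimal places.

Signed shortest Δλ from +170.97° to -166.53° is +22.50°.
Midpoint longitude = +170.97° + (+22.50°)/2 = +170.97° + 11.25° = +182.22°.
Normalise into (−180°, 180°]: -177.78°.
(The naïve average (+170.97 + -166.53)/2 = 2.22° is on the wrong side of the globe.)

-177.78°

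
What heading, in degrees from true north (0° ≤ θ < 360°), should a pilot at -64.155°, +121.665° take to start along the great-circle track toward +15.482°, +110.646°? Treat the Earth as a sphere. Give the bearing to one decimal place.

Δλ = 110.646 − 121.665 = -11.019°.
θ = atan2( sin Δλ · cos φ₂ , cos φ₁ · sin φ₂ − sin φ₁ · cos φ₂ · cos Δλ )
  = atan2(-0.18420, 0.96770) = -10.777° → normalised to [0°, 360°): 349.223°.

349.2°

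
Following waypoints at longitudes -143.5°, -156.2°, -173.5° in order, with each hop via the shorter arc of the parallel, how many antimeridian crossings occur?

0

Leg 1: -143.5° → -156.2°, shortest Δλ = -12.7° (west) — does not cross 180°.
Leg 2: -156.2° → -173.5°, shortest Δλ = -17.3° (west) — does not cross 180°.
Total crossings: 0.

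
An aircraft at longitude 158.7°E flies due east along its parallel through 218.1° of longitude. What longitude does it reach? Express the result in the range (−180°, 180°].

16.8°E

Start at +158.7°; shift +218.1° → +376.8°.
+376.8° lies outside (−180°, 180°]; subtract 360° → +16.8°.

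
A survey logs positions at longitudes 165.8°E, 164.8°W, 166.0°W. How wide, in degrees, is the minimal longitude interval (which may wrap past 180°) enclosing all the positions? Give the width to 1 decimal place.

29.4°

Sort the longitudes: -166.0°, -164.8°, +165.8°.
Eastward gaps between consecutive values (wrapping around): 1.2°, 330.6°, 28.2°.
Largest gap = 330.6° ⇒ minimal covering band is its complement: 360° − 330.6° = 29.4°.
Band runs from +165.8° eastward to -164.8°, crossing the antimeridian.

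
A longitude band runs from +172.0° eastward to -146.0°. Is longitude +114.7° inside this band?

No

Band width going east from +172.0° to -146.0°: ((-146.0 − 172.0) mod 360) = 42.0°.
Offset of +114.7° east of the west edge: ((114.7 − 172.0) mod 360) = 302.7°.
302.7° > 42.0° ⇒ outside.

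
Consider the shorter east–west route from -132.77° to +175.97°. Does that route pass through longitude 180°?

Naïve |175.97 − -132.77| = 308.74° > 180°, so the shorter arc goes the other way round — across 180°.
Signed shortest Δλ = ((175.97 − -132.77 + 180) mod 360) − 180 = -51.26°.
Going west by 51.26° from -132.77° passes through 180° before reaching +175.97°.

Yes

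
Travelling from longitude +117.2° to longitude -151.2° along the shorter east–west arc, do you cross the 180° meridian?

Yes

Naïve |-151.2 − 117.2| = 268.4° > 180°, so the shorter arc goes the other way round — across 180°.
Signed shortest Δλ = ((-151.2 − 117.2 + 180) mod 360) − 180 = 91.6°.
Going east by 91.6° from +117.2° passes through 180° before reaching -151.2°.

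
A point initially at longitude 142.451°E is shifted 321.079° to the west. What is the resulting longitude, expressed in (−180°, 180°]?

Start at +142.451°; shift −321.079° → -178.628°.
-178.628° already lies in (−180°, 180°].

178.628°W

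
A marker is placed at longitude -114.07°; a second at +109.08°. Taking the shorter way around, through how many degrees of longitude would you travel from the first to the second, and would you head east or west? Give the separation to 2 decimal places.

Raw difference: 109.08 − -114.07 = 223.15°.
Normalise into (−180°, 180°]: 223.15° − 360° = -136.85°.
Negative ⇒ the second point lies to the west; separation 136.85°.

136.85° west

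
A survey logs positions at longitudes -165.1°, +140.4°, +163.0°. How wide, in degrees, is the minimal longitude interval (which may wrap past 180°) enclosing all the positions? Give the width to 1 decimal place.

54.5°

Sort the longitudes: -165.1°, +140.4°, +163.0°.
Eastward gaps between consecutive values (wrapping around): 305.5°, 22.6°, 31.9°.
Largest gap = 305.5° ⇒ minimal covering band is its complement: 360° − 305.5° = 54.5°.
Band runs from +140.4° eastward to -165.1°, crossing the antimeridian.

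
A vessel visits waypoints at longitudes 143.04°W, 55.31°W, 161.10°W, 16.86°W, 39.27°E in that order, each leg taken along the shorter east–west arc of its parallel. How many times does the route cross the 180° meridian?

Leg 1: -143.04° → -55.31°, shortest Δλ = 87.73° (east) — does not cross 180°.
Leg 2: -55.31° → -161.10°, shortest Δλ = -105.79° (west) — does not cross 180°.
Leg 3: -161.10° → -16.86°, shortest Δλ = 144.24° (east) — does not cross 180°.
Leg 4: -16.86° → +39.27°, shortest Δλ = 56.13° (east) — does not cross 180°.
Total crossings: 0.

0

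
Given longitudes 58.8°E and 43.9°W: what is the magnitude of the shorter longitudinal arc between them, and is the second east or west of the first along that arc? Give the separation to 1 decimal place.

102.7° west

Raw difference: -43.9 − 58.8 = -102.7°.
Normalise into (−180°, 180°]: -102.7° stays -102.7°.
Negative ⇒ the second point lies to the west; separation 102.7°.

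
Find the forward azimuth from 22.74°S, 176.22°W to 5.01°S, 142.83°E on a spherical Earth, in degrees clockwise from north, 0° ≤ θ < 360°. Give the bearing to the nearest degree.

Δλ = 142.83 − -176.22 = 319.05°; wrapped into (−180°, 180°]: -40.95°.
θ = atan2( sin Δλ · cos φ₂ , cos φ₁ · sin φ₂ − sin φ₁ · cos φ₂ · cos Δλ )
  = atan2(-0.65290, 0.21030) = -72.146° → normalised to [0°, 360°): 287.854°.

288°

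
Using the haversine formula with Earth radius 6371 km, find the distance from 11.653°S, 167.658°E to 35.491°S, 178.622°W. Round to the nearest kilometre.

2989 km

Δλ = -178.622 − 167.658 = -346.280°; wrapped into (−180°, 180°]: 13.720°.
Δφ = -35.491 − -11.653 = -23.838°.
a = sin²(Δφ/2) + cos φ₁ · cos φ₂ · sin²(Δλ/2) = 0.054031.
c = 2·atan2(√a, √(1−a)) = 0.46918 rad → d = 6371·c ≈ 2989.16 km.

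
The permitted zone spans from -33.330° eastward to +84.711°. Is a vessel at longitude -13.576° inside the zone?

Band width going east from -33.330° to +84.711°: ((84.711 − -33.330) mod 360) = 118.041°.
Offset of -13.576° east of the west edge: ((-13.576 − -33.330) mod 360) = 19.754°.
19.754° ≤ 118.041° ⇒ inside.

Yes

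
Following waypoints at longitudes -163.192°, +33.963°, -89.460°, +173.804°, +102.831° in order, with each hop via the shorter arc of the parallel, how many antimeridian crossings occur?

Leg 1: -163.192° → +33.963°, shortest Δλ = -162.845° (west) — crosses 180°.
Leg 2: +33.963° → -89.460°, shortest Δλ = -123.423° (west) — does not cross 180°.
Leg 3: -89.460° → +173.804°, shortest Δλ = -96.736° (west) — crosses 180°.
Leg 4: +173.804° → +102.831°, shortest Δλ = -70.973° (west) — does not cross 180°.
Total crossings: 2.

2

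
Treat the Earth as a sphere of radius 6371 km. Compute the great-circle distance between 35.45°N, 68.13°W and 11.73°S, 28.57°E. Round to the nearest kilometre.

11362 km

Δλ = 28.57 − -68.13 = 96.70°.
Δφ = -11.73 − 35.45 = -47.18°.
a = sin²(Δφ/2) + cos φ₁ · cos φ₂ · sin²(Δλ/2) = 0.605485.
c = 2·atan2(√a, √(1−a)) = 1.78336 rad → d = 6371·c ≈ 11361.81 km.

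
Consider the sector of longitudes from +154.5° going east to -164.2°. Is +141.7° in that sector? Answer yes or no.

Band width going east from +154.5° to -164.2°: ((-164.2 − 154.5) mod 360) = 41.3°.
Offset of +141.7° east of the west edge: ((141.7 − 154.5) mod 360) = 347.2°.
347.2° > 41.3° ⇒ outside.

No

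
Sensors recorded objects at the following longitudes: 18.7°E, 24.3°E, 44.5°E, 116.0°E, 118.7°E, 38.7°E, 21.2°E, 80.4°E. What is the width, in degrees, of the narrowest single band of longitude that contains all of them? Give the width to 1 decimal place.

Sort the longitudes: +18.7°, +21.2°, +24.3°, +38.7°, +44.5°, +80.4°, +116.0°, +118.7°.
Eastward gaps between consecutive values (wrapping around): 2.5°, 3.1°, 14.4°, 5.8°, 35.9°, 35.6°, 2.7°, 260.0°.
Largest gap = 260.0° ⇒ minimal covering band is its complement: 360° − 260.0° = 100.0°.
Band runs from +18.7° eastward to +118.7°.

100.0°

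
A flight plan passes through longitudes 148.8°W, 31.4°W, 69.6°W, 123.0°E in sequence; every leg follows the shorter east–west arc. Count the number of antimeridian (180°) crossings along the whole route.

Leg 1: -148.8° → -31.4°, shortest Δλ = 117.4° (east) — does not cross 180°.
Leg 2: -31.4° → -69.6°, shortest Δλ = -38.2° (west) — does not cross 180°.
Leg 3: -69.6° → +123.0°, shortest Δλ = -167.4° (west) — crosses 180°.
Total crossings: 1.

1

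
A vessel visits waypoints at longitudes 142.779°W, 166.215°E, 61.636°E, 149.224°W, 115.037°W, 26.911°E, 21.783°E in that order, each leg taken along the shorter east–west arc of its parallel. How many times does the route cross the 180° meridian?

Leg 1: -142.779° → +166.215°, shortest Δλ = -51.006° (west) — crosses 180°.
Leg 2: +166.215° → +61.636°, shortest Δλ = -104.579° (west) — does not cross 180°.
Leg 3: +61.636° → -149.224°, shortest Δλ = 149.14° (east) — crosses 180°.
Leg 4: -149.224° → -115.037°, shortest Δλ = 34.187° (east) — does not cross 180°.
Leg 5: -115.037° → +26.911°, shortest Δλ = 141.948° (east) — does not cross 180°.
Leg 6: +26.911° → +21.783°, shortest Δλ = -5.128° (west) — does not cross 180°.
Total crossings: 2.

2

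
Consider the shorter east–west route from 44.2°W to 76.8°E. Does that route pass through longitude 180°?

Signed shortest Δλ = ((76.8 − -44.2 + 180) mod 360) − 180 = 121.0°.
Going east by 121.0° from -44.2° reaches +76.8° without touching 180°.

No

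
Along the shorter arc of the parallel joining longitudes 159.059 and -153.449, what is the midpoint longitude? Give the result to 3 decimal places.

Signed shortest Δλ from +159.059° to -153.449° is +47.492°.
Midpoint longitude = +159.059° + (+47.492°)/2 = +159.059° + 23.746° = +182.805°.
Normalise into (−180°, 180°]: -177.195°.
(The naïve average (+159.059 + -153.449)/2 = 2.805° is on the wrong side of the globe.)

-177.195°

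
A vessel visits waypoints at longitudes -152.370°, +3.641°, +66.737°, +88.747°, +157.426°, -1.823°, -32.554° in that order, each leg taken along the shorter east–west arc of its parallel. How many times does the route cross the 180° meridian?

Leg 1: -152.370° → +3.641°, shortest Δλ = 156.011° (east) — does not cross 180°.
Leg 2: +3.641° → +66.737°, shortest Δλ = 63.096° (east) — does not cross 180°.
Leg 3: +66.737° → +88.747°, shortest Δλ = 22.01° (east) — does not cross 180°.
Leg 4: +88.747° → +157.426°, shortest Δλ = 68.679° (east) — does not cross 180°.
Leg 5: +157.426° → -1.823°, shortest Δλ = -159.249° (west) — does not cross 180°.
Leg 6: -1.823° → -32.554°, shortest Δλ = -30.731° (west) — does not cross 180°.
Total crossings: 0.

0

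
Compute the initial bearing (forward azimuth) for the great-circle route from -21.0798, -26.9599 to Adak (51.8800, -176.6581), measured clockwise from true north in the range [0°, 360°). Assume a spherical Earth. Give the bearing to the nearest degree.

Δλ = -176.6581 − -26.9599 = -149.6982°.
θ = atan2( sin Δλ · cos φ₂ , cos φ₁ · sin φ₂ − sin φ₁ · cos φ₂ · cos Δλ )
  = atan2(-0.31147, 0.54238) = -29.867° → normalised to [0°, 360°): 330.133°.

330°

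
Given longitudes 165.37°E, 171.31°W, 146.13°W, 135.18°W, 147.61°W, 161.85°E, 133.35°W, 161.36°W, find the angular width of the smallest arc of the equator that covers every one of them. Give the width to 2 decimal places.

64.80°

Sort the longitudes: -171.31°, -161.36°, -147.61°, -146.13°, -135.18°, -133.35°, +161.85°, +165.37°.
Eastward gaps between consecutive values (wrapping around): 9.95°, 13.75°, 1.48°, 10.95°, 1.83°, 295.20°, 3.52°, 23.32°.
Largest gap = 295.20° ⇒ minimal covering band is its complement: 360° − 295.20° = 64.80°.
Band runs from +161.85° eastward to -133.35°, crossing the antimeridian.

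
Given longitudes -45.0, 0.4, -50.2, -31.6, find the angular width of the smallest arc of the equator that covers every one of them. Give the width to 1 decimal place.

50.6°

Sort the longitudes: -50.2°, -45.0°, -31.6°, +0.4°.
Eastward gaps between consecutive values (wrapping around): 5.2°, 13.4°, 32.0°, 309.4°.
Largest gap = 309.4° ⇒ minimal covering band is its complement: 360° − 309.4° = 50.6°.
Band runs from -50.2° eastward to +0.4°.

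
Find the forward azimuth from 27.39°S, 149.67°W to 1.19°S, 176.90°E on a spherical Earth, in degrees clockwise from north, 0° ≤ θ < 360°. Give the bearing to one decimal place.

303.6°

Δλ = 176.90 − -149.67 = 326.57°; wrapped into (−180°, 180°]: -33.43°.
θ = atan2( sin Δλ · cos φ₂ , cos φ₁ · sin φ₂ − sin φ₁ · cos φ₂ · cos Δλ )
  = atan2(-0.55080, 0.36541) = -56.439° → normalised to [0°, 360°): 303.561°.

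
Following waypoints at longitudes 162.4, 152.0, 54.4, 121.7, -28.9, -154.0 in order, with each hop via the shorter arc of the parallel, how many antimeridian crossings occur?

0

Leg 1: +162.4° → +152.0°, shortest Δλ = -10.4° (west) — does not cross 180°.
Leg 2: +152.0° → +54.4°, shortest Δλ = -97.6° (west) — does not cross 180°.
Leg 3: +54.4° → +121.7°, shortest Δλ = 67.3° (east) — does not cross 180°.
Leg 4: +121.7° → -28.9°, shortest Δλ = -150.6° (west) — does not cross 180°.
Leg 5: -28.9° → -154.0°, shortest Δλ = -125.1° (west) — does not cross 180°.
Total crossings: 0.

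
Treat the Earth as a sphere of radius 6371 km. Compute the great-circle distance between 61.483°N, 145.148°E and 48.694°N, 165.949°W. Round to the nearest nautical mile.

1793 nmi

Δλ = -165.949 − 145.148 = -311.097°; wrapped into (−180°, 180°]: 48.903°.
Δφ = 48.694 − 61.483 = -12.789°.
a = sin²(Δφ/2) + cos φ₁ · cos φ₂ · sin²(Δλ/2) = 0.066397.
c = 2·atan2(√a, √(1−a)) = 0.52123 rad → d = 6371·c ≈ 3320.77 km ≈ 1793.07 nmi.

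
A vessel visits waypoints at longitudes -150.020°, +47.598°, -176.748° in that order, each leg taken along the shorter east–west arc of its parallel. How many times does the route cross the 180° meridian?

Leg 1: -150.020° → +47.598°, shortest Δλ = -162.382° (west) — crosses 180°.
Leg 2: +47.598° → -176.748°, shortest Δλ = 135.654° (east) — crosses 180°.
Total crossings: 2.

2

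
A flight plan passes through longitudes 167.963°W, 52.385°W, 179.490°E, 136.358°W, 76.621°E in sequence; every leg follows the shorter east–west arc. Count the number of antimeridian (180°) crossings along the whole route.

3

Leg 1: -167.963° → -52.385°, shortest Δλ = 115.578° (east) — does not cross 180°.
Leg 2: -52.385° → +179.490°, shortest Δλ = -128.125° (west) — crosses 180°.
Leg 3: +179.490° → -136.358°, shortest Δλ = 44.152° (east) — crosses 180°.
Leg 4: -136.358° → +76.621°, shortest Δλ = -147.021° (west) — crosses 180°.
Total crossings: 3.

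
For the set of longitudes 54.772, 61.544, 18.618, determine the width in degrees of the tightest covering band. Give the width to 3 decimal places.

42.926°

Sort the longitudes: +18.618°, +54.772°, +61.544°.
Eastward gaps between consecutive values (wrapping around): 36.154°, 6.772°, 317.074°.
Largest gap = 317.074° ⇒ minimal covering band is its complement: 360° − 317.074° = 42.926°.
Band runs from +18.618° eastward to +61.544°.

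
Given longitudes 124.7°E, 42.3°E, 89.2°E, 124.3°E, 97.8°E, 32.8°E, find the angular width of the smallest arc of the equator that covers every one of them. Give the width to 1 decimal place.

Sort the longitudes: +32.8°, +42.3°, +89.2°, +97.8°, +124.3°, +124.7°.
Eastward gaps between consecutive values (wrapping around): 9.5°, 46.9°, 8.6°, 26.5°, 0.4°, 268.1°.
Largest gap = 268.1° ⇒ minimal covering band is its complement: 360° − 268.1° = 91.9°.
Band runs from +32.8° eastward to +124.7°.

91.9°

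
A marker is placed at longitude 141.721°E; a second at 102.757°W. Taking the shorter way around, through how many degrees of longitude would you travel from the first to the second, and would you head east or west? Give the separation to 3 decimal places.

Raw difference: -102.757 − 141.721 = -244.478°.
Normalise into (−180°, 180°]: -244.478° + 360° = 115.522°.
Positive ⇒ the second point lies to the east; separation 115.522°.

115.522° east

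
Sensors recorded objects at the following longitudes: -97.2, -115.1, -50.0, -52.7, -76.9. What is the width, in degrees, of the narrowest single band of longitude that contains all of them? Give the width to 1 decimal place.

65.1°

Sort the longitudes: -115.1°, -97.2°, -76.9°, -52.7°, -50.0°.
Eastward gaps between consecutive values (wrapping around): 17.9°, 20.3°, 24.2°, 2.7°, 294.9°.
Largest gap = 294.9° ⇒ minimal covering band is its complement: 360° − 294.9° = 65.1°.
Band runs from -115.1° eastward to -50.0°.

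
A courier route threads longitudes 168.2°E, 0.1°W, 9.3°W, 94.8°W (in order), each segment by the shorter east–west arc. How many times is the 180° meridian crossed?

0

Leg 1: +168.2° → -0.1°, shortest Δλ = -168.3° (west) — does not cross 180°.
Leg 2: -0.1° → -9.3°, shortest Δλ = -9.2° (west) — does not cross 180°.
Leg 3: -9.3° → -94.8°, shortest Δλ = -85.5° (west) — does not cross 180°.
Total crossings: 0.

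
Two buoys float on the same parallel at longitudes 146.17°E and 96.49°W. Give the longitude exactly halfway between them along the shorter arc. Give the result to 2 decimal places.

Signed shortest Δλ from +146.17° to -96.49° is +117.34°.
Midpoint longitude = +146.17° + (+117.34°)/2 = +146.17° + 58.67° = +204.84°.
Normalise into (−180°, 180°]: -155.16°.
(The naïve average (+146.17 + -96.49)/2 = 24.84° is on the wrong side of the globe.)

155.16°W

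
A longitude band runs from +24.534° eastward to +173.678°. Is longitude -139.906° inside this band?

No

Band width going east from +24.534° to +173.678°: ((173.678 − 24.534) mod 360) = 149.144°.
Offset of -139.906° east of the west edge: ((-139.906 − 24.534) mod 360) = 195.560°.
195.560° > 149.144° ⇒ outside.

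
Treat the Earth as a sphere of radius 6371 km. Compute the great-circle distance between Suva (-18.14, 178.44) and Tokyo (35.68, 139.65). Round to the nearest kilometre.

7246 km

Δλ = 139.65 − 178.44 = -38.79°.
Δφ = 35.68 − -18.14 = 53.82°.
a = sin²(Δφ/2) + cos φ₁ · cos φ₂ · sin²(Δλ/2) = 0.289962.
c = 2·atan2(√a, √(1−a)) = 1.13727 rad → d = 6371·c ≈ 7245.53 km.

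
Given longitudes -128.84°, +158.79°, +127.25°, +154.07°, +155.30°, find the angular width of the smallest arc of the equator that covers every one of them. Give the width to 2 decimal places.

Sort the longitudes: -128.84°, +127.25°, +154.07°, +155.30°, +158.79°.
Eastward gaps between consecutive values (wrapping around): 256.09°, 26.82°, 1.23°, 3.49°, 72.37°.
Largest gap = 256.09° ⇒ minimal covering band is its complement: 360° − 256.09° = 103.91°.
Band runs from +127.25° eastward to -128.84°, crossing the antimeridian.

103.91°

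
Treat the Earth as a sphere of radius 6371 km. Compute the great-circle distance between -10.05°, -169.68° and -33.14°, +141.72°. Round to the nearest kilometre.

5578 km

Δλ = 141.72 − -169.68 = 311.40°; wrapped into (−180°, 180°]: -48.60°.
Δφ = -33.14 − -10.05 = -23.09°.
a = sin²(Δφ/2) + cos φ₁ · cos φ₂ · sin²(Δλ/2) = 0.179677.
c = 2·atan2(√a, √(1−a)) = 0.87546 rad → d = 6371·c ≈ 5577.54 km.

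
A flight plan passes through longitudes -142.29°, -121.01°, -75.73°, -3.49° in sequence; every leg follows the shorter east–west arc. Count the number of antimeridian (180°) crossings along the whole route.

Leg 1: -142.29° → -121.01°, shortest Δλ = 21.28° (east) — does not cross 180°.
Leg 2: -121.01° → -75.73°, shortest Δλ = 45.28° (east) — does not cross 180°.
Leg 3: -75.73° → -3.49°, shortest Δλ = 72.24° (east) — does not cross 180°.
Total crossings: 0.

0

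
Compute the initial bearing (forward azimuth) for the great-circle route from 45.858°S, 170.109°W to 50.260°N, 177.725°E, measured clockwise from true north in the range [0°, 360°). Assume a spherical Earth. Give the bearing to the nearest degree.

Δλ = 177.725 − -170.109 = 347.834°; wrapped into (−180°, 180°]: -12.166°.
θ = atan2( sin Δλ · cos φ₂ , cos φ₁ · sin φ₂ − sin φ₁ · cos φ₂ · cos Δλ )
  = atan2(-0.13473, 0.98400) = -7.797° → normalised to [0°, 360°): 352.203°.

352°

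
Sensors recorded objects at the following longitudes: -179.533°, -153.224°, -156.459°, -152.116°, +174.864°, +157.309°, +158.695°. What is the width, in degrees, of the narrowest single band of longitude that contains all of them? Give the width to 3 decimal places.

Sort the longitudes: -179.533°, -156.459°, -153.224°, -152.116°, +157.309°, +158.695°, +174.864°.
Eastward gaps between consecutive values (wrapping around): 23.074°, 3.235°, 1.108°, 309.425°, 1.386°, 16.169°, 5.603°.
Largest gap = 309.425° ⇒ minimal covering band is its complement: 360° − 309.425° = 50.575°.
Band runs from +157.309° eastward to -152.116°, crossing the antimeridian.

50.575°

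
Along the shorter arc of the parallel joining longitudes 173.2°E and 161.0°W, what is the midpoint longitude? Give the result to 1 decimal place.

173.9°W

Signed shortest Δλ from +173.2° to -161.0° is +25.8°.
Midpoint longitude = +173.2° + (+25.8°)/2 = +173.2° + 12.9° = +186.1°.
Normalise into (−180°, 180°]: -173.9°.
(The naïve average (+173.2 + -161.0)/2 = 6.1° is on the wrong side of the globe.)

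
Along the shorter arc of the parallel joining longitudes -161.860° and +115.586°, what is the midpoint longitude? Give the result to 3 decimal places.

Signed shortest Δλ from -161.860° to +115.586° is -82.554°.
Midpoint longitude = -161.860° + (-82.554°)/2 = -161.860° − 41.277° = -203.137°.
Normalise into (−180°, 180°]: +156.863°.
(The naïve average (-161.860 + +115.586)/2 = -23.137° is on the wrong side of the globe.)

+156.863°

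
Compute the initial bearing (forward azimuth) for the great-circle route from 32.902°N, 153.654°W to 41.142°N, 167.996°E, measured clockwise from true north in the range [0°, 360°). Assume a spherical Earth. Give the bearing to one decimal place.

296.4°

Δλ = 167.996 − -153.654 = 321.650°; wrapped into (−180°, 180°]: -38.350°.
θ = atan2( sin Δλ · cos φ₂ , cos φ₁ · sin φ₂ − sin φ₁ · cos φ₂ · cos Δλ )
  = atan2(-0.46726, 0.23158) = -63.636° → normalised to [0°, 360°): 296.364°.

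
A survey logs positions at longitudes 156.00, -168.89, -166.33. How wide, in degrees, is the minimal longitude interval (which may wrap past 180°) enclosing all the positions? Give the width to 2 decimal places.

Sort the longitudes: -168.89°, -166.33°, +156.00°.
Eastward gaps between consecutive values (wrapping around): 2.56°, 322.33°, 35.11°.
Largest gap = 322.33° ⇒ minimal covering band is its complement: 360° − 322.33° = 37.67°.
Band runs from +156.00° eastward to -166.33°, crossing the antimeridian.

37.67°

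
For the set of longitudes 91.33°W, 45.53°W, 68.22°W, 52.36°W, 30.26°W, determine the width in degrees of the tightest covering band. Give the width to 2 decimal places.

Sort the longitudes: -91.33°, -68.22°, -52.36°, -45.53°, -30.26°.
Eastward gaps between consecutive values (wrapping around): 23.11°, 15.86°, 6.83°, 15.27°, 298.93°.
Largest gap = 298.93° ⇒ minimal covering band is its complement: 360° − 298.93° = 61.07°.
Band runs from -91.33° eastward to -30.26°.

61.07°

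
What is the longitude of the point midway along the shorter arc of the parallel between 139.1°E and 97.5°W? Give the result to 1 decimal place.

159.2°W

Signed shortest Δλ from +139.1° to -97.5° is +123.4°.
Midpoint longitude = +139.1° + (+123.4°)/2 = +139.1° + 61.7° = +200.8°.
Normalise into (−180°, 180°]: -159.2°.
(The naïve average (+139.1 + -97.5)/2 = 20.8° is on the wrong side of the globe.)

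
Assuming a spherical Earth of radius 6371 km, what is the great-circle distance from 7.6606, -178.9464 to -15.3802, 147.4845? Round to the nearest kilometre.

Δλ = 147.4845 − -178.9464 = 326.4309°; wrapped into (−180°, 180°]: -33.5691°.
Δφ = -15.3802 − 7.6606 = -23.0408°.
a = sin²(Δφ/2) + cos φ₁ · cos φ₂ · sin²(Δλ/2) = 0.119573.
c = 2·atan2(√a, √(1−a)) = 0.70617 rad → d = 6371·c ≈ 4499.00 km.

4499 km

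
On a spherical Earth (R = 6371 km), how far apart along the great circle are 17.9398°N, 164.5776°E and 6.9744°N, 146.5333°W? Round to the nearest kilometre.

Δλ = -146.5333 − 164.5776 = -311.1109°; wrapped into (−180°, 180°]: 48.8891°.
Δφ = 6.9744 − 17.9398 = -10.9654°.
a = sin²(Δφ/2) + cos φ₁ · cos φ₂ · sin²(Δλ/2) = 0.170838.
c = 2·atan2(√a, √(1−a)) = 0.85221 rad → d = 6371·c ≈ 5429.41 km.

5429 km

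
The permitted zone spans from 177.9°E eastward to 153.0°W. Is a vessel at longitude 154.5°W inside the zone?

Band width going east from +177.9° to -153.0°: ((-153.0 − 177.9) mod 360) = 29.1°.
Offset of -154.5° east of the west edge: ((-154.5 − 177.9) mod 360) = 27.6°.
27.6° ≤ 29.1° ⇒ inside.

Yes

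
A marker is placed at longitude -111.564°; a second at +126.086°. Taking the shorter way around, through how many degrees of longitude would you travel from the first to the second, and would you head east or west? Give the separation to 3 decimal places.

Raw difference: 126.086 − -111.564 = 237.65°.
Normalise into (−180°, 180°]: 237.65° − 360° = -122.35°.
Negative ⇒ the second point lies to the west; separation 122.350°.

122.350° west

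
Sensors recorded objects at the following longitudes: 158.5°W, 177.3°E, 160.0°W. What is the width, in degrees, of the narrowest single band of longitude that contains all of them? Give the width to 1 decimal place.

24.2°

Sort the longitudes: -160.0°, -158.5°, +177.3°.
Eastward gaps between consecutive values (wrapping around): 1.5°, 335.8°, 22.7°.
Largest gap = 335.8° ⇒ minimal covering band is its complement: 360° − 335.8° = 24.2°.
Band runs from +177.3° eastward to -158.5°, crossing the antimeridian.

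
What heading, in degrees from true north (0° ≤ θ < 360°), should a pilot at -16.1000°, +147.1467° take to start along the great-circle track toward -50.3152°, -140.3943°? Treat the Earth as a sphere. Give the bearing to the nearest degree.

138°

Δλ = -140.3943 − 147.1467 = -287.5410°; wrapped into (−180°, 180°]: 72.4590°.
θ = atan2( sin Δλ · cos φ₂ , cos φ₁ · sin φ₂ − sin φ₁ · cos φ₂ · cos Δλ )
  = atan2(0.60887, -0.68602) = 138.409° → normalised to [0°, 360°): 138.409°.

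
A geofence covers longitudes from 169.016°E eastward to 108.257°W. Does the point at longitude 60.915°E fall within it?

Band width going east from +169.016° to -108.257°: ((-108.257 − 169.016) mod 360) = 82.727°.
Offset of +60.915° east of the west edge: ((60.915 − 169.016) mod 360) = 251.899°.
251.899° > 82.727° ⇒ outside.

No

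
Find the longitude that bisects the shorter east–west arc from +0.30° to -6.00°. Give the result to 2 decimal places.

-2.85°

Signed shortest Δλ from +0.30° to -6.00° is -6.30°.
Midpoint longitude = +0.30° + (-6.30°)/2 = +0.30° − 3.15° = -2.85°.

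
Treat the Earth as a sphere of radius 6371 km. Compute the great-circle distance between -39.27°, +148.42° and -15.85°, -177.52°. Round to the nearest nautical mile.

Δλ = -177.52 − 148.42 = -325.94°; wrapped into (−180°, 180°]: 34.06°.
Δφ = -15.85 − -39.27 = 23.42°.
a = sin²(Δφ/2) + cos φ₁ · cos φ₂ · sin²(Δλ/2) = 0.105071.
c = 2·atan2(√a, √(1−a)) = 0.66022 rad → d = 6371·c ≈ 4206.26 km ≈ 2271.20 nmi.

2271 nmi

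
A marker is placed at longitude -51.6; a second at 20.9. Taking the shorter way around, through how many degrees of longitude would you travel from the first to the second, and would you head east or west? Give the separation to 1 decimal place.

Raw difference: 20.9 − -51.6 = 72.5°.
Normalise into (−180°, 180°]: 72.5° stays 72.5°.
Positive ⇒ the second point lies to the east; separation 72.5°.

72.5° east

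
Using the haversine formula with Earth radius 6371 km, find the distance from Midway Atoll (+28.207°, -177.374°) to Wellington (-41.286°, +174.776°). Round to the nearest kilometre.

7769 km

Δλ = 174.776 − -177.374 = 352.150°; wrapped into (−180°, 180°]: -7.850°.
Δφ = -41.286 − 28.207 = -69.493°.
a = sin²(Δφ/2) + cos φ₁ · cos φ₂ · sin²(Δλ/2) = 0.327942.
c = 2·atan2(√a, √(1−a)) = 1.21950 rad → d = 6371·c ≈ 7769.43 km.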